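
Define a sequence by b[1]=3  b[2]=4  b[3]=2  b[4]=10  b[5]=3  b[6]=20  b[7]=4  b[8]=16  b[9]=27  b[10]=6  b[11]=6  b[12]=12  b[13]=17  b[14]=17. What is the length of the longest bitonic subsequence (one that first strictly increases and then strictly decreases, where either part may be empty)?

6

inc[i] = longest strictly increasing subsequence ending at i; dec[i] = longest strictly decreasing subsequence starting at i:
i:      1  2  3  4  5  6  7  8  9 10 11 12 13 14
b[i]:   3  4  2 10  3 20  4 16 27  6  6 12 17 17
inc:    1  2  1  3  2  4  3  4  5  4  4  5  6  6
dec:    2  2  1  2  1  3  1  2  2  1  1  1  1  1
Best peak at i=6 (value 20): inc=4, dec=3, length 4+3−1 = 6.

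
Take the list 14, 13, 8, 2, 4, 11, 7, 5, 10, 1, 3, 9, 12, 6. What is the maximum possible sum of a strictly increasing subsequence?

Let S[i] be the best sum of a strictly increasing subsequence ending at i:
i:      1  2  3  4  5  6  7  8  9 10 11 12 13 14
a[i]:  14 13  8  2  4 11  7  5 10  1  3  9 12  6
S:     14 13  8  2  6 19 13 11 23  1  5 22 35 17
Maximum is 35 (e.g. 2 + 4 + 7 + 10 + 12).

35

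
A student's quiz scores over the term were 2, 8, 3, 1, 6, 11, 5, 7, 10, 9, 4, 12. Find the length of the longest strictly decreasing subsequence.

4

Negate each value so 'decreasing' becomes 'increasing', then run patience tails on the negated sequence:
-2 → extends → [-2]
-8 → replaces -2 → [-8]
-3 → extends → [-8, -3]
-1 → extends → [-8, -3, -1]
-6 → replaces -3 → [-8, -6, -1]
-11 → replaces -8 → [-11, -6, -1]
-5 → replaces -1 → [-11, -6, -5]
-7 → replaces -6 → [-11, -7, -5]
-10 → replaces -7 → [-11, -10, -5]
-9 → replaces -5 → [-11, -10, -9]
-4 → extends → [-11, -10, -9, -4]
-12 → replaces -11 → [-12, -10, -9, -4]
Four tails, so the longest strictly decreasing subsequence of the original has length 4.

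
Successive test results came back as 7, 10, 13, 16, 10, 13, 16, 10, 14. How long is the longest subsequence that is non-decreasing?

Let dp[i] be the length of the longest such subsequence ending at index i:
i:      1  2  3  4  5  6  7  8  9
a[i]:   7 10 13 16 10 13 16 10 14
dp:     1  2  3  4  3  4  5  4  5
Maximum dp value is 5.

5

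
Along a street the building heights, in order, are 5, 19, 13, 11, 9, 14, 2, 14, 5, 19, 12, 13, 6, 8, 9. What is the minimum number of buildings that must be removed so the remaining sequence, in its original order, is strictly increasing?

10

Fewest deletions = n − (longest strictly increasing subsequence).
Patience tails:
5 → extends → [5]
19 → extends → [5, 19]
13 → replaces 19 → [5, 13]
11 → replaces 13 → [5, 11]
9 → replaces 11 → [5, 9]
14 → extends → [5, 9, 14]
2 → replaces 5 → [2, 9, 14]
14 → already a tail → [2, 9, 14]
5 → replaces 9 → [2, 5, 14]
19 → extends → [2, 5, 14, 19]
12 → replaces 14 → [2, 5, 12, 19]
13 → replaces 19 → [2, 5, 12, 13]
6 → replaces 12 → [2, 5, 6, 13]
8 → replaces 13 → [2, 5, 6, 8]
9 → extends → [2, 5, 6, 8, 9]
Longest strictly increasing subsequence has length 5, so deletions = 15 − 5 = 10.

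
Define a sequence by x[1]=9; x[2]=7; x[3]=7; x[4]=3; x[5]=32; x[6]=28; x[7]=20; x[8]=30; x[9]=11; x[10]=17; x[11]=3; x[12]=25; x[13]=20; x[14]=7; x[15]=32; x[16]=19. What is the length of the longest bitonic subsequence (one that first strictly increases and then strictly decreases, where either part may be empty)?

inc[i] = longest strictly increasing subsequence ending at i; dec[i] = longest strictly decreasing subsequence starting at i:
i:      1  2  3  4  5  6  7  8  9 10 11 12 13 14 15 16
x[i]:   9  7  7  3 32 28 20 30 11 17  3 25 20  7 32 19
inc:    1  1  1  1  2  2  2  3  2  3  1  4  4  2  5  4
dec:    3  2  2  1  5  4  3  4  2  2  1  3  2  1  2  1
Best peak at i=5 (value 32): inc=2, dec=5, length 2+5−1 = 6.

6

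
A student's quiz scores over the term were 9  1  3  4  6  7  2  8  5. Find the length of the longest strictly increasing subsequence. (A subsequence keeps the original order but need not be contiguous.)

Track the smallest tail for each achievable length (strict):
9 → extends → [9]
1 → replaces 9 → [1]
3 → extends → [1, 3]
4 → extends → [1, 3, 4]
6 → extends → [1, 3, 4, 6]
7 → extends → [1, 3, 4, 6, 7]
2 → replaces 3 → [1, 2, 4, 6, 7]
8 → extends → [1, 2, 4, 6, 7, 8]
5 → replaces 6 → [1, 2, 4, 5, 7, 8]
Six tails, so the longest strictly increasing subsequence has length 6 (e.g. 1, 3, 4, 6, 7, 8).

6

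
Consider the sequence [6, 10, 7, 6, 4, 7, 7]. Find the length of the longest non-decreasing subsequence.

Track the smallest tail for each achievable length (allowing ties):
6 → extends → [6]
10 → extends → [6, 10]
7 → replaces 10 → [6, 7]
6 → replaces 7 → [6, 6]
4 → replaces 6 → [4, 6]
7 → extends → [4, 6, 7]
7 → extends → [4, 6, 7, 7]
Four tails, so the longest non-decreasing subsequence has length 4 (e.g. 6, 7, 7, 7).

4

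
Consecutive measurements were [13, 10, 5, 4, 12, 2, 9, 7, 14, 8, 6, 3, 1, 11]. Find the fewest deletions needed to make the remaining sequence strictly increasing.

Fewest deletions = n − (longest strictly increasing subsequence).
i:      1  2  3  4  5  6  7  8  9 10 11 12 13 14
a[i]:  13 10  5  4 12  2  9  7 14  8  6  3  1 11
dp:     1  1  1  1  2  1  2  2  3  3  2  2  1  4
max dp = 4, so deletions = 14 − 4 = 10.

10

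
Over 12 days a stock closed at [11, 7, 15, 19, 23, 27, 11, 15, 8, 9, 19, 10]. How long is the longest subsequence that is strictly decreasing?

Negate each value so 'decreasing' becomes 'increasing', then run patience tails on the negated sequence:
-11 → extends → [-11]
-7 → extends → [-11, -7]
-15 → replaces -11 → [-15, -7]
-19 → replaces -15 → [-19, -7]
-23 → replaces -19 → [-23, -7]
-27 → replaces -23 → [-27, -7]
-11 → replaces -7 → [-27, -11]
-15 → replaces -11 → [-27, -15]
-8 → extends → [-27, -15, -8]
-9 → replaces -8 → [-27, -15, -9]
-19 → replaces -15 → [-27, -19, -9]
-10 → replaces -9 → [-27, -19, -10]
Three tails, so the longest strictly decreasing subsequence of the original has length 3.

3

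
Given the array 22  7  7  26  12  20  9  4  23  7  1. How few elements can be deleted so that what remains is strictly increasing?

Fewest deletions = n − (longest strictly increasing subsequence).
Patience tails:
22 → extends → [22]
7 → replaces 22 → [7]
7 → already a tail → [7]
26 → extends → [7, 26]
12 → replaces 26 → [7, 12]
20 → extends → [7, 12, 20]
9 → replaces 12 → [7, 9, 20]
4 → replaces 7 → [4, 9, 20]
23 → extends → [4, 9, 20, 23]
7 → replaces 9 → [4, 7, 20, 23]
1 → replaces 4 → [1, 7, 20, 23]
Longest strictly increasing subsequence has length 4, so deletions = 11 − 4 = 7.

7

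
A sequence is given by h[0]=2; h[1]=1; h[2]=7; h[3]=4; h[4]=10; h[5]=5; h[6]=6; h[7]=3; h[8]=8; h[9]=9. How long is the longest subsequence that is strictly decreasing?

Let dp[i] be the longest strictly decreasing subsequence ending at i:
i:      0  1  2  3  4  5  6  7  8  9
h[i]:   2  1  7  4 10  5  6  3  8  9
dp:     1  2  1  2  1  2  2  3  2  2
Maximum is 3.

3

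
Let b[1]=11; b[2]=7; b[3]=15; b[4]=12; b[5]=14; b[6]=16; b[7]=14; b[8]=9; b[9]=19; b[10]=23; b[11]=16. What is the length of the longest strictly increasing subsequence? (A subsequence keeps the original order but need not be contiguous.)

6

Track the smallest tail for each achievable length (strict):
11 → extends → [11]
7 → replaces 11 → [7]
15 → extends → [7, 15]
12 → replaces 15 → [7, 12]
14 → extends → [7, 12, 14]
16 → extends → [7, 12, 14, 16]
14 → already a tail → [7, 12, 14, 16]
9 → replaces 12 → [7, 9, 14, 16]
19 → extends → [7, 9, 14, 16, 19]
23 → extends → [7, 9, 14, 16, 19, 23]
16 → already a tail → [7, 9, 14, 16, 19, 23]
Six tails, so the longest strictly increasing subsequence has length 6 (e.g. 11, 12, 14, 16, 19, 23).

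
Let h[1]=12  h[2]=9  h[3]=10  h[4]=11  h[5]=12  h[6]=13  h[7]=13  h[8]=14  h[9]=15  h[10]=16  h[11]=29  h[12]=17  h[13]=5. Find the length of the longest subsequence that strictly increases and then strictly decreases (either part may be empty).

inc[i] = longest strictly increasing subsequence ending at i; dec[i] = longest strictly decreasing subsequence starting at i:
i:      1  2  3  4  5  6  7  8  9 10 11 12 13
h[i]:  12  9 10 11 12 13 13 14 15 16 29 17  5
inc:    1  1  2  3  4  5  5  6  7  8  9  9  1
dec:    3  2  2  2  2  2  2  2  2  2  3  2  1
Best peak at i=11 (value 29): inc=9, dec=3, length 9+3−1 = 11.

11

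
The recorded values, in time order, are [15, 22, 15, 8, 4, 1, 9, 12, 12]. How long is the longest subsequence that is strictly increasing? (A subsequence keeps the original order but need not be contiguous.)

3

Track the smallest tail for each achievable length (strict):
15 → extends → [15]
22 → extends → [15, 22]
15 → already a tail → [15, 22]
8 → replaces 15 → [8, 22]
4 → replaces 8 → [4, 22]
1 → replaces 4 → [1, 22]
9 → replaces 22 → [1, 9]
12 → extends → [1, 9, 12]
12 → already a tail → [1, 9, 12]
Three tails, so the longest strictly increasing subsequence has length 3 (e.g. 8, 9, 12).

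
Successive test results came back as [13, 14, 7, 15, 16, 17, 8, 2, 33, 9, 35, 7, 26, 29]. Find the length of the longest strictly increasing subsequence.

7

Let dp[i] be the length of the longest such subsequence ending at index i:
i:      1  2  3  4  5  6  7  8  9 10 11 12 13 14
a[i]:  13 14  7 15 16 17  8  2 33  9 35  7 26 29
dp:     1  2  1  3  4  5  2  1  6  3  7  2  6  7
Maximum dp value is 7.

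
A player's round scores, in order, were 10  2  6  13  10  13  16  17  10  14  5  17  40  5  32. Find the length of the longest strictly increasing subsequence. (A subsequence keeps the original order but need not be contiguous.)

7

Track the smallest tail for each achievable length (strict):
10 → extends → [10]
2 → replaces 10 → [2]
6 → extends → [2, 6]
13 → extends → [2, 6, 13]
10 → replaces 13 → [2, 6, 10]
13 → extends → [2, 6, 10, 13]
16 → extends → [2, 6, 10, 13, 16]
17 → extends → [2, 6, 10, 13, 16, 17]
10 → already a tail → [2, 6, 10, 13, 16, 17]
14 → replaces 16 → [2, 6, 10, 13, 14, 17]
5 → replaces 6 → [2, 5, 10, 13, 14, 17]
17 → already a tail → [2, 5, 10, 13, 14, 17]
40 → extends → [2, 5, 10, 13, 14, 17, 40]
5 → already a tail → [2, 5, 10, 13, 14, 17, 40]
32 → replaces 40 → [2, 5, 10, 13, 14, 17, 32]
Seven tails, so the longest strictly increasing subsequence has length 7 (e.g. 2, 6, 10, 13, 16, 17, 40).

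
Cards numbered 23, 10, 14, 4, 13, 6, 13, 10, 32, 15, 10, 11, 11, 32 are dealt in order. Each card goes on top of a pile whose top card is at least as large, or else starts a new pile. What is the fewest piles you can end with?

Place each on the leftmost legal pile:
23 → new pile 1 (tops now [23])
10 → pile 1 (tops now [10])
14 → new pile 2 (tops now [10, 14])
4 → pile 1 (tops now [4, 14])
13 → pile 2 (tops now [4, 13])
6 → pile 2 (tops now [4, 6])
13 → new pile 3 (tops now [4, 6, 13])
10 → pile 3 (tops now [4, 6, 10])
32 → new pile 4 (tops now [4, 6, 10, 32])
15 → pile 4 (tops now [4, 6, 10, 15])
10 → pile 3 (tops now [4, 6, 10, 15])
11 → pile 4 (tops now [4, 6, 10, 11])
11 → pile 4 (tops now [4, 6, 10, 11])
32 → new pile 5 (tops now [4, 6, 10, 11, 32])
Five piles.

5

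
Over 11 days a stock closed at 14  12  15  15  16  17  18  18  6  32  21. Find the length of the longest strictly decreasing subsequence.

3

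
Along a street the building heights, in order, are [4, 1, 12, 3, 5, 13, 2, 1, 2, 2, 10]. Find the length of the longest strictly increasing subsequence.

Track the smallest tail for each achievable length (strict):
4 → extends → [4]
1 → replaces 4 → [1]
12 → extends → [1, 12]
3 → replaces 12 → [1, 3]
5 → extends → [1, 3, 5]
13 → extends → [1, 3, 5, 13]
2 → replaces 3 → [1, 2, 5, 13]
1 → already a tail → [1, 2, 5, 13]
2 → already a tail → [1, 2, 5, 13]
2 → already a tail → [1, 2, 5, 13]
10 → replaces 13 → [1, 2, 5, 10]
Four tails, so the longest strictly increasing subsequence has length 4 (e.g. 1, 3, 5, 13).

4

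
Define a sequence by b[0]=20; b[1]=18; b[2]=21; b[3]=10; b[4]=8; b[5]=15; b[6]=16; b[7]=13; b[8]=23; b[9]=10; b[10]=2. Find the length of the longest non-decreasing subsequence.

4

Let dp[i] be the length of the longest such subsequence ending at index i:
i:      0  1  2  3  4  5  6  7  8  9 10
b[i]:  20 18 21 10  8 15 16 13 23 10  2
dp:     1  1  2  1  1  2  3  2  4  2  1
Maximum dp value is 4.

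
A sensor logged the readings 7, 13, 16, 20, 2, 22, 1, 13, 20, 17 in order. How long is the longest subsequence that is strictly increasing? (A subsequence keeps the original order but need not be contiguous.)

Track the smallest tail for each achievable length (strict):
7 → extends → [7]
13 → extends → [7, 13]
16 → extends → [7, 13, 16]
20 → extends → [7, 13, 16, 20]
2 → replaces 7 → [2, 13, 16, 20]
22 → extends → [2, 13, 16, 20, 22]
1 → replaces 2 → [1, 13, 16, 20, 22]
13 → already a tail → [1, 13, 16, 20, 22]
20 → already a tail → [1, 13, 16, 20, 22]
17 → replaces 20 → [1, 13, 16, 17, 22]
Five tails, so the longest strictly increasing subsequence has length 5 (e.g. 7, 13, 16, 20, 22).

5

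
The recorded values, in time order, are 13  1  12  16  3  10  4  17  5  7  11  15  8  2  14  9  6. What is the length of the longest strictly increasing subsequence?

7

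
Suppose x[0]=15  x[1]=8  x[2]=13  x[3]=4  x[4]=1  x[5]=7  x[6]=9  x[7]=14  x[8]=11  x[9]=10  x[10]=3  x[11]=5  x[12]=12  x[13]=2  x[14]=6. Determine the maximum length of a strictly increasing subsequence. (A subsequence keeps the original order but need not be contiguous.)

5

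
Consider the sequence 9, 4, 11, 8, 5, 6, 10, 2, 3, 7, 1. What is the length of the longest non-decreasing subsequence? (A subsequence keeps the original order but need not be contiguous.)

4

Track the smallest tail for each achievable length (allowing ties):
9 → extends → [9]
4 → replaces 9 → [4]
11 → extends → [4, 11]
8 → replaces 11 → [4, 8]
5 → replaces 8 → [4, 5]
6 → extends → [4, 5, 6]
10 → extends → [4, 5, 6, 10]
2 → replaces 4 → [2, 5, 6, 10]
3 → replaces 5 → [2, 3, 6, 10]
7 → replaces 10 → [2, 3, 6, 7]
1 → replaces 2 → [1, 3, 6, 7]
Four tails, so the longest non-decreasing subsequence has length 4 (e.g. 4, 5, 6, 10).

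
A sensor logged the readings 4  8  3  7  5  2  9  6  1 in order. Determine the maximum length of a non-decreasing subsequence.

3

Track the smallest tail for each achievable length (allowing ties):
4 → extends → [4]
8 → extends → [4, 8]
3 → replaces 4 → [3, 8]
7 → replaces 8 → [3, 7]
5 → replaces 7 → [3, 5]
2 → replaces 3 → [2, 5]
9 → extends → [2, 5, 9]
6 → replaces 9 → [2, 5, 6]
1 → replaces 2 → [1, 5, 6]
Three tails, so the longest non-decreasing subsequence has length 3 (e.g. 4, 8, 9).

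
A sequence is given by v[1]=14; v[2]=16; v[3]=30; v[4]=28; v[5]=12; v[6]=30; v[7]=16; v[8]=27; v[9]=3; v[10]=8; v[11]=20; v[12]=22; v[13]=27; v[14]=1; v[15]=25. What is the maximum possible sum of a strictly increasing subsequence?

Let S[i] be the best sum of a strictly increasing subsequence ending at i:
i:      1  2  3  4  5  6  7  8  9 10 11 12 13 14 15
v[i]:  14 16 30 28 12 30 16 27  3  8 20 22 27  1 25
S:     14 30 60 58 12 88 30 57  3 11 50 72 99  1 97
Maximum is 99 (e.g. 14 + 16 + 20 + 22 + 27).

99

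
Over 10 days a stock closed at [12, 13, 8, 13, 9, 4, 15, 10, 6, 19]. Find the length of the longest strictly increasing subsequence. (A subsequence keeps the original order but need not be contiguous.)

Let dp[i] be the length of the longest such subsequence ending at index i:
i:      1  2  3  4  5  6  7  8  9 10
a[i]:  12 13  8 13  9  4 15 10  6 19
dp:     1  2  1  2  2  1  3  3  2  4
Maximum dp value is 4.

4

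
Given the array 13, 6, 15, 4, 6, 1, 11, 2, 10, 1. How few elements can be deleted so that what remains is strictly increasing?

7

Fewest deletions = n − (longest strictly increasing subsequence).
Patience tails:
13 → extends → [13]
6 → replaces 13 → [6]
15 → extends → [6, 15]
4 → replaces 6 → [4, 15]
6 → replaces 15 → [4, 6]
1 → replaces 4 → [1, 6]
11 → extends → [1, 6, 11]
2 → replaces 6 → [1, 2, 11]
10 → replaces 11 → [1, 2, 10]
1 → already a tail → [1, 2, 10]
Longest strictly increasing subsequence has length 3, so deletions = 10 − 3 = 7.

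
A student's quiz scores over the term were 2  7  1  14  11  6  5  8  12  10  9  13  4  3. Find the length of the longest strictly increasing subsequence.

5

Let dp[i] be the length of the longest such subsequence ending at index i:
i:      1  2  3  4  5  6  7  8  9 10 11 12 13 14
a[i]:   2  7  1 14 11  6  5  8 12 10  9 13  4  3
dp:     1  2  1  3  3  2  2  3  4  4  4  5  2  2
Maximum dp value is 5.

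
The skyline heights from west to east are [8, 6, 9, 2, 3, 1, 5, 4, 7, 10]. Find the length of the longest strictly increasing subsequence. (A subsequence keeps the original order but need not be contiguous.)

Let dp[i] be the length of the longest such subsequence ending at index i:
i:      1  2  3  4  5  6  7  8  9 10
a[i]:   8  6  9  2  3  1  5  4  7 10
dp:     1  1  2  1  2  1  3  3  4  5
Maximum dp value is 5.

5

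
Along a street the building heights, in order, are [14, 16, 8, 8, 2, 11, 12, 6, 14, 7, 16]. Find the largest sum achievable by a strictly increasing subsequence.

61

Let S[i] be the best sum of a strictly increasing subsequence ending at i:
i:      1  2  3  4  5  6  7  8  9 10 11
a[i]:  14 16  8  8  2 11 12  6 14  7 16
S:     14 30  8  8  2 19 31  8 45 15 61
Maximum is 61 (e.g. 8 + 11 + 12 + 14 + 16).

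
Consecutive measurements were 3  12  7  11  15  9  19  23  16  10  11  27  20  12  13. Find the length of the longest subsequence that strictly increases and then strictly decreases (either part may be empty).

9

inc[i] = longest strictly increasing subsequence ending at i; dec[i] = longest strictly decreasing subsequence starting at i:
i:      1  2  3  4  5  6  7  8  9 10 11 12 13 14 15
a[i]:   3 12  7 11 15  9 19 23 16 10 11 27 20 12 13
inc:    1  2  2  3  4  3  5  6  5  4  5  7  6  6  7
dec:    1  3  1  2  2  1  3  3  2  1  1  3  2  1  1
Best peak at i=12 (value 27): inc=7, dec=3, length 7+3−1 = 9.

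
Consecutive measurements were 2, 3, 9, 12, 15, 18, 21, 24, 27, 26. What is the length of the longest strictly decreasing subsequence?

2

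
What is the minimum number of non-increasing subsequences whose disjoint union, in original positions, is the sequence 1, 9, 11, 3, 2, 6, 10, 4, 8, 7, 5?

The minimum number of non-increasing subsequences covering a sequence equals the length of its longest strictly increasing subsequence.
LIS length is 4 (e.g. 1, 3, 6, 10), so 4 piles are needed.

4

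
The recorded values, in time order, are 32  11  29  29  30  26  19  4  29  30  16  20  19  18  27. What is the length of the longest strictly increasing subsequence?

4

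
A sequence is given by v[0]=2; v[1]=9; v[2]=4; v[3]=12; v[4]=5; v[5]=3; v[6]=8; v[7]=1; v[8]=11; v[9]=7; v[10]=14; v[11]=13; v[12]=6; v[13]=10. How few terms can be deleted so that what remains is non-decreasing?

Fewest deletions = n − (longest non-decreasing subsequence).
i:      0  1  2  3  4  5  6  7  8  9 10 11 12 13
v[i]:   2  9  4 12  5  3  8  1 11  7 14 13  6 10
dp:     1  2  2  3  3  2  4  1  5  4  6  6  4  5
max dp = 6, so deletions = 14 − 6 = 8.

8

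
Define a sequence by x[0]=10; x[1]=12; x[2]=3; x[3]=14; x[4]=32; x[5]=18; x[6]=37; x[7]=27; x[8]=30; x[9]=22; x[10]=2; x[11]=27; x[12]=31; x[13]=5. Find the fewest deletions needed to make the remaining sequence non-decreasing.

Fewest deletions = n − (longest non-decreasing subsequence).
i:      0  1  2  3  4  5  6  7  8  9 10 11 12 13
x[i]:  10 12  3 14 32 18 37 27 30 22  2 27 31  5
dp:     1  2  1  3  4  4  5  5  6  5  1  6  7  2
max dp = 7, so deletions = 14 − 7 = 7.

7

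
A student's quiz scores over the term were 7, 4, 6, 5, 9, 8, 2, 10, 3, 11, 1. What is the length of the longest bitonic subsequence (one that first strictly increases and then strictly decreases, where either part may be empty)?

inc[i] = longest strictly increasing subsequence ending at i; dec[i] = longest strictly decreasing subsequence starting at i:
i:      1  2  3  4  5  6  7  8  9 10 11
a[i]:   7  4  6  5  9  8  2 10  3 11  1
inc:    1  1  2  2  3  3  1  4  2  5  1
dec:    5  3  4  3  4  3  2  3  2  2  1
Best peak at i=5 (value 9): inc=3, dec=4, length 3+4−1 = 6.

6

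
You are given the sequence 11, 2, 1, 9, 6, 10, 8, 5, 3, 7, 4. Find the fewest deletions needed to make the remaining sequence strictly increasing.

Fewest deletions = n − (longest strictly increasing subsequence).
Patience tails:
11 → extends → [11]
2 → replaces 11 → [2]
1 → replaces 2 → [1]
9 → extends → [1, 9]
6 → replaces 9 → [1, 6]
10 → extends → [1, 6, 10]
8 → replaces 10 → [1, 6, 8]
5 → replaces 6 → [1, 5, 8]
3 → replaces 5 → [1, 3, 8]
7 → replaces 8 → [1, 3, 7]
4 → replaces 7 → [1, 3, 4]
Longest strictly increasing subsequence has length 3, so deletions = 11 − 3 = 8.

8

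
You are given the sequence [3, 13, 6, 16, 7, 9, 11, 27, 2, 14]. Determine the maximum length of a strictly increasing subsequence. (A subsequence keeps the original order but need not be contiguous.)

6

Track the smallest tail for each achievable length (strict):
3 → extends → [3]
13 → extends → [3, 13]
6 → replaces 13 → [3, 6]
16 → extends → [3, 6, 16]
7 → replaces 16 → [3, 6, 7]
9 → extends → [3, 6, 7, 9]
11 → extends → [3, 6, 7, 9, 11]
27 → extends → [3, 6, 7, 9, 11, 27]
2 → replaces 3 → [2, 6, 7, 9, 11, 27]
14 → replaces 27 → [2, 6, 7, 9, 11, 14]
Six tails, so the longest strictly increasing subsequence has length 6 (e.g. 3, 6, 7, 9, 11, 27).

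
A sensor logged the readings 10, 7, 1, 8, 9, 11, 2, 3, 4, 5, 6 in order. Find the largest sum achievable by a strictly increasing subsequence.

35

Let S[i] be the best sum of a strictly increasing subsequence ending at i:
i:      1  2  3  4  5  6  7  8  9 10 11
a[i]:  10  7  1  8  9 11  2  3  4  5  6
S:     10  7  1 15 24 35  3  6 10 15 21
Maximum is 35 (e.g. 7 + 8 + 9 + 11).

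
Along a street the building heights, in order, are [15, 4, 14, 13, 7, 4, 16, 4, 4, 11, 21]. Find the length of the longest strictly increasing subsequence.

4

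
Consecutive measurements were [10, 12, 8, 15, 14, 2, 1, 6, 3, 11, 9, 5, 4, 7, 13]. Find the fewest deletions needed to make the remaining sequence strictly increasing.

10

Fewest deletions = n − (longest strictly increasing subsequence).
i:      1  2  3  4  5  6  7  8  9 10 11 12 13 14 15
a[i]:  10 12  8 15 14  2  1  6  3 11  9  5  4  7 13
dp:     1  2  1  3  3  1  1  2  2  3  3  3  3  4  5
max dp = 5, so deletions = 15 − 5 = 10.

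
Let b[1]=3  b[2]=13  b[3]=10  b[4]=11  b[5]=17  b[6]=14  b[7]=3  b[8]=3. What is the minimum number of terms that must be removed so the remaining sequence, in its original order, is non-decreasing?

Fewest deletions = n − (longest non-decreasing subsequence).
Patience tails:
3 → extends → [3]
13 → extends → [3, 13]
10 → replaces 13 → [3, 10]
11 → extends → [3, 10, 11]
17 → extends → [3, 10, 11, 17]
14 → replaces 17 → [3, 10, 11, 14]
3 → replaces 10 → [3, 3, 11, 14]
3 → replaces 11 → [3, 3, 3, 14]
Longest non-decreasing subsequence has length 4, so deletions = 8 − 4 = 4.

4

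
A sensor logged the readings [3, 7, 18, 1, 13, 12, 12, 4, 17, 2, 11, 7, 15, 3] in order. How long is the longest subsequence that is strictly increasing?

4

Track the smallest tail for each achievable length (strict):
3 → extends → [3]
7 → extends → [3, 7]
18 → extends → [3, 7, 18]
1 → replaces 3 → [1, 7, 18]
13 → replaces 18 → [1, 7, 13]
12 → replaces 13 → [1, 7, 12]
12 → already a tail → [1, 7, 12]
4 → replaces 7 → [1, 4, 12]
17 → extends → [1, 4, 12, 17]
2 → replaces 4 → [1, 2, 12, 17]
11 → replaces 12 → [1, 2, 11, 17]
7 → replaces 11 → [1, 2, 7, 17]
15 → replaces 17 → [1, 2, 7, 15]
3 → replaces 7 → [1, 2, 3, 15]
Four tails, so the longest strictly increasing subsequence has length 4 (e.g. 3, 7, 13, 17).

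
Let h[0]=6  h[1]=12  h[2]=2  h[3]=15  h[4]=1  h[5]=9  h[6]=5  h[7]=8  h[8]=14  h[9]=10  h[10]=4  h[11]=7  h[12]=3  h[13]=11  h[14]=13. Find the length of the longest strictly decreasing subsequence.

5

Negate each value so 'decreasing' becomes 'increasing', then run patience tails on the negated sequence:
-6 → extends → [-6]
-12 → replaces -6 → [-12]
-2 → extends → [-12, -2]
-15 → replaces -12 → [-15, -2]
-1 → extends → [-15, -2, -1]
-9 → replaces -2 → [-15, -9, -1]
-5 → replaces -1 → [-15, -9, -5]
-8 → replaces -5 → [-15, -9, -8]
-14 → replaces -9 → [-15, -14, -8]
-10 → replaces -8 → [-15, -14, -10]
-4 → extends → [-15, -14, -10, -4]
-7 → replaces -4 → [-15, -14, -10, -7]
-3 → extends → [-15, -14, -10, -7, -3]
-11 → replaces -10 → [-15, -14, -11, -7, -3]
-13 → replaces -11 → [-15, -14, -13, -7, -3]
Five tails, so the longest strictly decreasing subsequence of the original has length 5.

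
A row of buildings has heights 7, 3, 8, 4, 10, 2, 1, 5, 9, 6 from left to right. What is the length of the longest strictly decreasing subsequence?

Let dp[i] be the longest strictly decreasing subsequence ending at i:
i:      1  2  3  4  5  6  7  8  9 10
a[i]:   7  3  8  4 10  2  1  5  9  6
dp:     1  2  1  2  1  3  4  2  2  3
Maximum is 4.

4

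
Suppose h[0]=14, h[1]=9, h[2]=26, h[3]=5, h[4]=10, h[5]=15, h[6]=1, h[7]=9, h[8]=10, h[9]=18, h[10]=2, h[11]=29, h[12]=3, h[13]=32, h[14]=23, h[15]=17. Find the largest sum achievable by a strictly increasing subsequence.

113

Let S[i] be the best sum of a strictly increasing subsequence ending at i:
i:       0   1   2   3   4   5   6   7   8   9  10  11  12  13  14  15
h[i]:   14   9  26   5  10  15   1   9  10  18   2  29   3  32  23  17
S:      14   9  40   5  19  34   1  14  24  52   3  81   6 113  75  51
Maximum is 113 (e.g. 9 + 10 + 15 + 18 + 29 + 32).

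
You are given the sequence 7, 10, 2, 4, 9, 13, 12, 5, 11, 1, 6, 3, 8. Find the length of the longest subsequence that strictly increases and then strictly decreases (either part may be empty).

inc[i] = longest strictly increasing subsequence ending at i; dec[i] = longest strictly decreasing subsequence starting at i:
i:      1  2  3  4  5  6  7  8  9 10 11 12 13
a[i]:   7 10  2  4  9 13 12  5 11  1  6  3  8
inc:    1  2  1  2  3  4  4  3  4  1  4  2  5
dec:    3  4  2  2  3  5  4  2  3  1  2  1  1
Best peak at i=6 (value 13): inc=4, dec=5, length 4+5−1 = 8.

8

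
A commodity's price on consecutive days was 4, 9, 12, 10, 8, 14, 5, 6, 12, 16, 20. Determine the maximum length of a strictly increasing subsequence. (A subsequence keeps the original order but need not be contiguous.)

6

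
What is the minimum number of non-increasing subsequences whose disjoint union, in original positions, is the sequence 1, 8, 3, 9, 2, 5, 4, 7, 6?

Place each on the leftmost legal pile:
1 → new pile 1 (tops now [1])
8 → new pile 2 (tops now [1, 8])
3 → pile 2 (tops now [1, 3])
9 → new pile 3 (tops now [1, 3, 9])
2 → pile 2 (tops now [1, 2, 9])
5 → pile 3 (tops now [1, 2, 5])
4 → pile 3 (tops now [1, 2, 4])
7 → new pile 4 (tops now [1, 2, 4, 7])
6 → pile 4 (tops now [1, 2, 4, 6])
Four piles.

4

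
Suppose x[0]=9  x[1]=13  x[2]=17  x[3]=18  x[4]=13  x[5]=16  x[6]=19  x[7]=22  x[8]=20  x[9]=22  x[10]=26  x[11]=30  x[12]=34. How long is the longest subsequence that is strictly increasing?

10

Track the smallest tail for each achievable length (strict):
9 → extends → [9]
13 → extends → [9, 13]
17 → extends → [9, 13, 17]
18 → extends → [9, 13, 17, 18]
13 → already a tail → [9, 13, 17, 18]
16 → replaces 17 → [9, 13, 16, 18]
19 → extends → [9, 13, 16, 18, 19]
22 → extends → [9, 13, 16, 18, 19, 22]
20 → replaces 22 → [9, 13, 16, 18, 19, 20]
22 → extends → [9, 13, 16, 18, 19, 20, 22]
26 → extends → [9, 13, 16, 18, 19, 20, 22, 26]
30 → extends → [9, 13, 16, 18, 19, 20, 22, 26, 30]
34 → extends → [9, 13, 16, 18, 19, 20, 22, 26, 30, 34]
Ten tails, so the longest strictly increasing subsequence has length 10 (e.g. 9, 13, 17, 18, 19, 20, 22, 26, 30, 34).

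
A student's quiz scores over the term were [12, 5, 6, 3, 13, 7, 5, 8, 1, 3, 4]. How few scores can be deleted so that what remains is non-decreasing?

7

Fewest deletions = n − (longest non-decreasing subsequence).
Patience tails:
12 → extends → [12]
5 → replaces 12 → [5]
6 → extends → [5, 6]
3 → replaces 5 → [3, 6]
13 → extends → [3, 6, 13]
7 → replaces 13 → [3, 6, 7]
5 → replaces 6 → [3, 5, 7]
8 → extends → [3, 5, 7, 8]
1 → replaces 3 → [1, 5, 7, 8]
3 → replaces 5 → [1, 3, 7, 8]
4 → replaces 7 → [1, 3, 4, 8]
Longest non-decreasing subsequence has length 4, so deletions = 11 − 4 = 7.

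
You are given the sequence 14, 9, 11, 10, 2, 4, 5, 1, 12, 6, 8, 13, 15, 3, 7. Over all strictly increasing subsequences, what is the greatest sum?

60

Let S[i] be the best sum of a strictly increasing subsequence ending at i:
i:      1  2  3  4  5  6  7  8  9 10 11 12 13 14 15
a[i]:  14  9 11 10  2  4  5  1 12  6  8 13 15  3  7
S:     14  9 20 19  2  6 11  1 32 17 25 45 60  5 24
Maximum is 60 (e.g. 9 + 11 + 12 + 13 + 15).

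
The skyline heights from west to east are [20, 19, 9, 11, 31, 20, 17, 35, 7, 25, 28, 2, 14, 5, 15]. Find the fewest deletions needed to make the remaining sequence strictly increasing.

Fewest deletions = n − (longest strictly increasing subsequence).
Patience tails:
20 → extends → [20]
19 → replaces 20 → [19]
9 → replaces 19 → [9]
11 → extends → [9, 11]
31 → extends → [9, 11, 31]
20 → replaces 31 → [9, 11, 20]
17 → replaces 20 → [9, 11, 17]
35 → extends → [9, 11, 17, 35]
7 → replaces 9 → [7, 11, 17, 35]
25 → replaces 35 → [7, 11, 17, 25]
28 → extends → [7, 11, 17, 25, 28]
2 → replaces 7 → [2, 11, 17, 25, 28]
14 → replaces 17 → [2, 11, 14, 25, 28]
5 → replaces 11 → [2, 5, 14, 25, 28]
15 → replaces 25 → [2, 5, 14, 15, 28]
Longest strictly increasing subsequence has length 5, so deletions = 15 − 5 = 10.

10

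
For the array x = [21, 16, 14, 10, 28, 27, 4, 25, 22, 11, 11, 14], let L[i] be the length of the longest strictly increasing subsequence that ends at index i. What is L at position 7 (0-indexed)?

dp[i] = 1 + max{dp[j] : j<i, x[j]<x[i]} (or 1 if no such j):
i:      0  1  2  3  4  5  6  7  8  9 10 11
x[i]:  21 16 14 10 28 27  4 25 22 11 11 14
dp:     1  1  1  1  2  2  1  2  2  2  2  3
At index 7 the value is 2.

2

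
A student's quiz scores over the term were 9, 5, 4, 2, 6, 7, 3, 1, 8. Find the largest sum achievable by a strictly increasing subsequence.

Let S[i] be the best sum of a strictly increasing subsequence ending at i:
i:      1  2  3  4  5  6  7  8  9
a[i]:   9  5  4  2  6  7  3  1  8
S:      9  5  4  2 11 18  5  1 26
Maximum is 26 (e.g. 5 + 6 + 7 + 8).

26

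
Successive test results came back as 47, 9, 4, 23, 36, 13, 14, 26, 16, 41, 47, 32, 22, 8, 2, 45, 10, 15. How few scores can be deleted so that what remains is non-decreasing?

Fewest deletions = n − (longest non-decreasing subsequence).
Patience tails:
47 → extends → [47]
9 → replaces 47 → [9]
4 → replaces 9 → [4]
23 → extends → [4, 23]
36 → extends → [4, 23, 36]
13 → replaces 23 → [4, 13, 36]
14 → replaces 36 → [4, 13, 14]
26 → extends → [4, 13, 14, 26]
16 → replaces 26 → [4, 13, 14, 16]
41 → extends → [4, 13, 14, 16, 41]
47 → extends → [4, 13, 14, 16, 41, 47]
32 → replaces 41 → [4, 13, 14, 16, 32, 47]
22 → replaces 32 → [4, 13, 14, 16, 22, 47]
8 → replaces 13 → [4, 8, 14, 16, 22, 47]
2 → replaces 4 → [2, 8, 14, 16, 22, 47]
45 → replaces 47 → [2, 8, 14, 16, 22, 45]
10 → replaces 14 → [2, 8, 10, 16, 22, 45]
15 → replaces 16 → [2, 8, 10, 15, 22, 45]
Longest non-decreasing subsequence has length 6, so deletions = 18 − 6 = 12.

12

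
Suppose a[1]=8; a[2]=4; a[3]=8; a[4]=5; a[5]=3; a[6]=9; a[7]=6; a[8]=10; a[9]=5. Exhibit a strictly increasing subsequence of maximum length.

4, 8, 9, 10

Patience tails give the LIS length; then backtrack through the dp parents:
8 → extends → [8]
4 → replaces 8 → [4]
8 → extends → [4, 8]
5 → replaces 8 → [4, 5]
3 → replaces 4 → [3, 5]
9 → extends → [3, 5, 9]
6 → replaces 9 → [3, 5, 6]
10 → extends → [3, 5, 6, 10]
5 → already a tail → [3, 5, 6, 10]
Length 4; one witness is 4, 8, 9, 10.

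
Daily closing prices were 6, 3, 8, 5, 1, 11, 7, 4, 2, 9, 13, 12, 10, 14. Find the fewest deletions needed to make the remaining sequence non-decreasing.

Fewest deletions = n − (longest non-decreasing subsequence).
Patience tails:
6 → extends → [6]
3 → replaces 6 → [3]
8 → extends → [3, 8]
5 → replaces 8 → [3, 5]
1 → replaces 3 → [1, 5]
11 → extends → [1, 5, 11]
7 → replaces 11 → [1, 5, 7]
4 → replaces 5 → [1, 4, 7]
2 → replaces 4 → [1, 2, 7]
9 → extends → [1, 2, 7, 9]
13 → extends → [1, 2, 7, 9, 13]
12 → replaces 13 → [1, 2, 7, 9, 12]
10 → replaces 12 → [1, 2, 7, 9, 10]
14 → extends → [1, 2, 7, 9, 10, 14]
Longest non-decreasing subsequence has length 6, so deletions = 14 − 6 = 8.

8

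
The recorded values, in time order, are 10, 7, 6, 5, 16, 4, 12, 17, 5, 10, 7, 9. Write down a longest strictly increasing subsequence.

4, 5, 7, 9

Patience tails give the LIS length; then backtrack through the dp parents:
10 → extends → [10]
7 → replaces 10 → [7]
6 → replaces 7 → [6]
5 → replaces 6 → [5]
16 → extends → [5, 16]
4 → replaces 5 → [4, 16]
12 → replaces 16 → [4, 12]
17 → extends → [4, 12, 17]
5 → replaces 12 → [4, 5, 17]
10 → replaces 17 → [4, 5, 10]
7 → replaces 10 → [4, 5, 7]
9 → extends → [4, 5, 7, 9]
Length 4; one witness is 4, 5, 7, 9.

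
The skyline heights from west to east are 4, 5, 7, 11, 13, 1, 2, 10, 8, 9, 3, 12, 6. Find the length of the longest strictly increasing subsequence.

Let dp[i] be the length of the longest such subsequence ending at index i:
i:      1  2  3  4  5  6  7  8  9 10 11 12 13
a[i]:   4  5  7 11 13  1  2 10  8  9  3 12  6
dp:     1  2  3  4  5  1  2  4  4  5  3  6  4
Maximum dp value is 6.

6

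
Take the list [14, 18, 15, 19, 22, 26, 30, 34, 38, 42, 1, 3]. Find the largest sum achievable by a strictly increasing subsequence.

Let S[i] be the best sum of a strictly increasing subsequence ending at i:
i:       1   2   3   4   5   6   7   8   9  10  11  12
a[i]:   14  18  15  19  22  26  30  34  38  42   1   3
S:      14  32  29  51  73  99 129 163 201 243   1   4
Maximum is 243 (e.g. 14 + 18 + 19 + 22 + 26 + 30 + 34 + 38 + 42).

243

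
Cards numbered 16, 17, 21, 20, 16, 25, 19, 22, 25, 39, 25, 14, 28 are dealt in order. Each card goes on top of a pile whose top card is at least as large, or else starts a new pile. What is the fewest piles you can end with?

6

Place each on the leftmost legal pile:
16 → new pile 1 (tops now [16])
17 → new pile 2 (tops now [16, 17])
21 → new pile 3 (tops now [16, 17, 21])
20 → pile 3 (tops now [16, 17, 20])
16 → pile 1 (tops now [16, 17, 20])
25 → new pile 4 (tops now [16, 17, 20, 25])
19 → pile 3 (tops now [16, 17, 19, 25])
22 → pile 4 (tops now [16, 17, 19, 22])
25 → new pile 5 (tops now [16, 17, 19, 22, 25])
39 → new pile 6 (tops now [16, 17, 19, 22, 25, 39])
25 → pile 5 (tops now [16, 17, 19, 22, 25, 39])
14 → pile 1 (tops now [14, 17, 19, 22, 25, 39])
28 → pile 6 (tops now [14, 17, 19, 22, 25, 28])
Six piles.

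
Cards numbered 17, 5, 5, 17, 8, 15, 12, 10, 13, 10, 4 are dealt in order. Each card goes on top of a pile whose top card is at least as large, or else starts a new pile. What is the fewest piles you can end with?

4

Place each on the leftmost legal pile:
17 → new pile 1 (tops now [17])
5 → pile 1 (tops now [5])
5 → pile 1 (tops now [5])
17 → new pile 2 (tops now [5, 17])
8 → pile 2 (tops now [5, 8])
15 → new pile 3 (tops now [5, 8, 15])
12 → pile 3 (tops now [5, 8, 12])
10 → pile 3 (tops now [5, 8, 10])
13 → new pile 4 (tops now [5, 8, 10, 13])
10 → pile 3 (tops now [5, 8, 10, 13])
4 → pile 1 (tops now [4, 8, 10, 13])
Four piles.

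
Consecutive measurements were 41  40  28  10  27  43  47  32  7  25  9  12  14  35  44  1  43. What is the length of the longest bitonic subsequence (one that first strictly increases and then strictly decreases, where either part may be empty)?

inc[i] = longest strictly increasing subsequence ending at i; dec[i] = longest strictly decreasing subsequence starting at i:
i:      1  2  3  4  5  6  7  8  9 10 11 12 13 14 15 16 17
a[i]:  41 40 28 10 27 43 47 32  7 25  9 12 14 35 44  1 43
inc:    1  1  1  1  2  3  4  3  1  2  2  3  4  5  6  1  6
dec:    7  6  5  3  4  5  5  4  2  3  2  2  2  2  2  1  1
Best peak at i=7 (value 47): inc=4, dec=5, length 4+5−1 = 8.

8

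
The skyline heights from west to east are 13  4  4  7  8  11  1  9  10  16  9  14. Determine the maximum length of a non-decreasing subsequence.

7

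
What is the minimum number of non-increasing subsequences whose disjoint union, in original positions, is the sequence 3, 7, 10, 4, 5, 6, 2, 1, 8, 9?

6

The minimum number of non-increasing subsequences covering a sequence equals the length of its longest strictly increasing subsequence.
LIS length is 6 (e.g. 3, 4, 5, 6, 8, 9), so 6 piles are needed.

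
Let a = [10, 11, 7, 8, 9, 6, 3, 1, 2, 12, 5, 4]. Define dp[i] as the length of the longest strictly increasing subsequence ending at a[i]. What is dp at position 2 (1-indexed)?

dp[i] = 1 + max{dp[j] : j<i, a[j]<a[i]} (or 1 if no such j):
i:      1  2  3  4  5  6  7  8  9 10 11 12
a[i]:  10 11  7  8  9  6  3  1  2 12  5  4
dp:     1  2  1  2  3  1  1  1  2  4  3  3
At index 2 the value is 2.

2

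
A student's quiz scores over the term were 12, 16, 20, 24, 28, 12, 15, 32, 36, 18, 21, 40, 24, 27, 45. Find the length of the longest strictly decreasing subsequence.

Negate each value so 'decreasing' becomes 'increasing', then run patience tails on the negated sequence:
-12 → extends → [-12]
-16 → replaces -12 → [-16]
-20 → replaces -16 → [-20]
-24 → replaces -20 → [-24]
-28 → replaces -24 → [-28]
-12 → extends → [-28, -12]
-15 → replaces -12 → [-28, -15]
-32 → replaces -28 → [-32, -15]
-36 → replaces -32 → [-36, -15]
-18 → replaces -15 → [-36, -18]
-21 → replaces -18 → [-36, -21]
-40 → replaces -36 → [-40, -21]
-24 → replaces -21 → [-40, -24]
-27 → replaces -24 → [-40, -27]
-45 → replaces -40 → [-45, -27]
Two tails, so the longest strictly decreasing subsequence of the original has length 2.

2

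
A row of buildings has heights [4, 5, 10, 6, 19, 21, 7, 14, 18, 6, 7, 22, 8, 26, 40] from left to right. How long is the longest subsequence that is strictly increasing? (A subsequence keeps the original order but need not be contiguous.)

9

Let dp[i] be the length of the longest such subsequence ending at index i:
i:      1  2  3  4  5  6  7  8  9 10 11 12 13 14 15
a[i]:   4  5 10  6 19 21  7 14 18  6  7 22  8 26 40
dp:     1  2  3  3  4  5  4  5  6  3  4  7  5  8  9
Maximum dp value is 9.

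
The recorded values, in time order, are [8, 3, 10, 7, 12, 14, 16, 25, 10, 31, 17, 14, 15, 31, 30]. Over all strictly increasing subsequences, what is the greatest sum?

Let S[i] be the best sum of a strictly increasing subsequence ending at i:
i:       1   2   3   4   5   6   7   8   9  10  11  12  13  14  15
a[i]:    8   3  10   7  12  14  16  25  10  31  17  14  15  31  30
S:       8   3  18  10  30  44  60  85  20 116  77  44  59 116 115
Maximum is 116 (e.g. 8 + 10 + 12 + 14 + 16 + 25 + 31).

116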